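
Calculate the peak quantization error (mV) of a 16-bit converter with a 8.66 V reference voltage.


The maximum quantization error is +/- LSB/2.
LSB = Vref / 2^n = 8.66 / 65536 = 0.00013214 V
Max error = LSB / 2 = 0.00013214 / 2 = 6.607e-05 V
Max error = 0.0661 mV

0.0661 mV


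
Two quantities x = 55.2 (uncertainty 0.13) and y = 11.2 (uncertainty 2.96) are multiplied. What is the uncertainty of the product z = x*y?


For a product z = x*y, the relative uncertainty is:
uz/z = sqrt((ux/x)^2 + (uy/y)^2)
Relative uncertainties: ux/x = 0.13/55.2 = 0.002355
uy/y = 2.96/11.2 = 0.264286
z = 55.2 * 11.2 = 618.2
uz = 618.2 * sqrt(0.002355^2 + 0.264286^2) = 163.398

163.398


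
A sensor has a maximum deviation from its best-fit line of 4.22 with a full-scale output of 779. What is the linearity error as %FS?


Linearity error = (max deviation / full scale) * 100%.
Linearity = (4.22 / 779) * 100
Linearity = 0.542 %FS

0.542 %FS


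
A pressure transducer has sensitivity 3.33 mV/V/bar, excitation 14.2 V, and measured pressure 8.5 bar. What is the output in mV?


Output = sensitivity * Vex * P.
Vout = 3.33 * 14.2 * 8.5
Vout = 47.286 * 8.5
Vout = 401.93 mV

401.93 mV


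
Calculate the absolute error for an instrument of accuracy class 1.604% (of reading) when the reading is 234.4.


Absolute error = (accuracy% / 100) * reading.
Error = (1.604 / 100) * 234.4
Error = 0.01604 * 234.4
Error = 3.7598

3.7598


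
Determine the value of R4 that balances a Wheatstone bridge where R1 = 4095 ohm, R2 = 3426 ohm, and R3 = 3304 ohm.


At balance: R1*R4 = R2*R3, so R4 = R2*R3/R1.
R4 = 3426 * 3304 / 4095
R4 = 11319504 / 4095
R4 = 2764.23 ohm

2764.23 ohm


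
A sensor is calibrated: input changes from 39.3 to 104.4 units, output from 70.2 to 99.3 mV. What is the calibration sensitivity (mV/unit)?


Sensitivity = (y2 - y1) / (x2 - x1).
S = (99.3 - 70.2) / (104.4 - 39.3)
S = 29.1 / 65.1
S = 0.447 mV/unit

0.447 mV/unit


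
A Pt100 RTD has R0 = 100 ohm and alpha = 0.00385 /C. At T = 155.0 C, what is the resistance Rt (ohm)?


The RTD equation: Rt = R0 * (1 + alpha * T).
Rt = 100 * (1 + 0.00385 * 155.0)
Rt = 100 * (1 + 0.59675)
Rt = 100 * 1.59675
Rt = 159.675 ohm

159.675 ohm


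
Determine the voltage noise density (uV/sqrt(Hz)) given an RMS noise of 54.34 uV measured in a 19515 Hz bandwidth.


Noise spectral density = Vrms / sqrt(BW).
NSD = 54.34 / sqrt(19515)
NSD = 54.34 / 139.6961
NSD = 0.389 uV/sqrt(Hz)

0.389 uV/sqrt(Hz)


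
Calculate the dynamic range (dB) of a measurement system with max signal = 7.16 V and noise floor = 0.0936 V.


Dynamic range = 20 * log10(Vmax / Vnoise).
DR = 20 * log10(7.16 / 0.0936)
DR = 20 * log10(76.5)
DR = 37.67 dB

37.67 dB


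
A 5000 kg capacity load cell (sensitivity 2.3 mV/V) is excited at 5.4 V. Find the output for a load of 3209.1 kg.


Vout = rated_output * Vex * (load / capacity).
Vout = 2.3 * 5.4 * (3209.1 / 5000)
Vout = 2.3 * 5.4 * 0.64182
Vout = 7.971 mV

7.971 mV


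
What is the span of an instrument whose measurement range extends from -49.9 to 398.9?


Span = upper range - lower range.
Span = 398.9 - (-49.9)
Span = 448.8

448.8


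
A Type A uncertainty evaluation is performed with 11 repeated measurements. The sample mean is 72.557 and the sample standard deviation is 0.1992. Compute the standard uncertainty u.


The standard uncertainty for Type A evaluation is u = s / sqrt(n).
u = 0.1992 / sqrt(11)
u = 0.1992 / 3.3166
u = 0.0601

0.0601


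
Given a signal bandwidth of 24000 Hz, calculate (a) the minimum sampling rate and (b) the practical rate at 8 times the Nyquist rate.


By Nyquist theorem, fs_min = 2 * fmax.
fs_min = 2 * 24000 = 48000 Hz
Practical rate = 8 * fs_min = 8 * 48000 = 384000 Hz

fs_min = 48000 Hz, fs_practical = 384000 Hz


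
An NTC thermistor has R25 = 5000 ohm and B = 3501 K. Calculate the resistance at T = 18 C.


NTC thermistor equation: Rt = R25 * exp(B * (1/T - 1/T25)).
T in Kelvin: 291.15 K, T25 = 298.15 K
1/T - 1/T25 = 1/291.15 - 1/298.15 = 8.064e-05
B * (1/T - 1/T25) = 3501 * 8.064e-05 = 0.2823
Rt = 5000 * exp(0.2823) = 6631.0 ohm

6631.0 ohm


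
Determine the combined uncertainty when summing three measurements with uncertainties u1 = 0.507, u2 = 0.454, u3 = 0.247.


For a sum of independent quantities, uc = sqrt(u1^2 + u2^2 + u3^2).
uc = sqrt(0.507^2 + 0.454^2 + 0.247^2)
uc = sqrt(0.257049 + 0.206116 + 0.061009)
uc = 0.724

0.724


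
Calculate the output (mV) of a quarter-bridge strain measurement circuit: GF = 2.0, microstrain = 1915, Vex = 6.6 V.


Quarter bridge output: Vout = (GF * epsilon * Vex) / 4.
Vout = (2.0 * 1915e-6 * 6.6) / 4
Vout = 0.025278 / 4 V
Vout = 0.0063195 V = 6.3195 mV

6.3195 mV


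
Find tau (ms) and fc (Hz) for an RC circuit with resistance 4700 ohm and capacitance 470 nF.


Time constant: tau = R * C.
tau = 4700 * 4.70e-07 = 0.002209 s
tau = 2.209 ms
Cutoff frequency: fc = 1 / (2*pi*R*C).
fc = 1 / (2*pi*0.002209) = 72.05 Hz

tau = 2.209 ms, fc = 72.05 Hz


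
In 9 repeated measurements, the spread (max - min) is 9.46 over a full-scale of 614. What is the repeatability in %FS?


Repeatability = (spread / full scale) * 100%.
R = (9.46 / 614) * 100
R = 1.541 %FS

1.541 %FS


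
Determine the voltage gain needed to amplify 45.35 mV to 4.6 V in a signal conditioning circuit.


Gain = Vout / Vin (converting to same units).
G = 4.6 V / 45.35 mV
G = 4600.0 mV / 45.35 mV
G = 101.43

101.43


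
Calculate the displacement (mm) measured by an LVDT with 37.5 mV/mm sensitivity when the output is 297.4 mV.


Displacement = Vout / sensitivity.
d = 297.4 / 37.5
d = 7.931 mm

7.931 mm


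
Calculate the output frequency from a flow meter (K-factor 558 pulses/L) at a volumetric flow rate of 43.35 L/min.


Frequency = K * Q / 60 (converting L/min to L/s).
f = 558 * 43.35 / 60
f = 24189.3 / 60
f = 403.15 Hz

403.15 Hz


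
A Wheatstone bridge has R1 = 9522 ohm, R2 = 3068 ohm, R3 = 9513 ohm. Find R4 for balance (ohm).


At balance: R1*R4 = R2*R3, so R4 = R2*R3/R1.
R4 = 3068 * 9513 / 9522
R4 = 29185884 / 9522
R4 = 3065.1 ohm

3065.1 ohm


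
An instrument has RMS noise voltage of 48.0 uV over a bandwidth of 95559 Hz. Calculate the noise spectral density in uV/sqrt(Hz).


Noise spectral density = Vrms / sqrt(BW).
NSD = 48.0 / sqrt(95559)
NSD = 48.0 / 309.1262
NSD = 0.1553 uV/sqrt(Hz)

0.1553 uV/sqrt(Hz)


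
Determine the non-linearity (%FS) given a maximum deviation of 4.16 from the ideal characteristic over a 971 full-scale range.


Linearity error = (max deviation / full scale) * 100%.
Linearity = (4.16 / 971) * 100
Linearity = 0.428 %FS

0.428 %FS


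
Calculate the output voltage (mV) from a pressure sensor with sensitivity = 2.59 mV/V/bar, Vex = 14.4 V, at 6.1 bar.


Output = sensitivity * Vex * P.
Vout = 2.59 * 14.4 * 6.1
Vout = 37.296 * 6.1
Vout = 227.51 mV

227.51 mV


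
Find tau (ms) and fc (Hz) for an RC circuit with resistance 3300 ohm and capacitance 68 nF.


Time constant: tau = R * C.
tau = 3300 * 6.80e-08 = 0.0002244 s
tau = 0.2244 ms
Cutoff frequency: fc = 1 / (2*pi*R*C).
fc = 1 / (2*pi*0.0002244) = 709.25 Hz

tau = 0.2244 ms, fc = 709.25 Hz


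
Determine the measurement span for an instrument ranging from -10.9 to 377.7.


Span = upper range - lower range.
Span = 377.7 - (-10.9)
Span = 388.6

388.6


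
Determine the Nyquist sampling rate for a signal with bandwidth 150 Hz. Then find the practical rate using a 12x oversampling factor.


By Nyquist theorem, fs_min = 2 * fmax.
fs_min = 2 * 150 = 300 Hz
Practical rate = 12 * fs_min = 12 * 300 = 3600 Hz

fs_min = 300 Hz, fs_practical = 3600 Hz


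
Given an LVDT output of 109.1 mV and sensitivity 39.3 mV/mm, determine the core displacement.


Displacement = Vout / sensitivity.
d = 109.1 / 39.3
d = 2.776 mm

2.776 mm


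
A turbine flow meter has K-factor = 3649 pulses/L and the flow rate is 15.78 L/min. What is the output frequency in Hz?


Frequency = K * Q / 60 (converting L/min to L/s).
f = 3649 * 15.78 / 60
f = 57581.22 / 60
f = 959.69 Hz

959.69 Hz


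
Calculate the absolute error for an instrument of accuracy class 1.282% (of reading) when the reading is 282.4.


Absolute error = (accuracy% / 100) * reading.
Error = (1.282 / 100) * 282.4
Error = 0.01282 * 282.4
Error = 3.6204

3.6204


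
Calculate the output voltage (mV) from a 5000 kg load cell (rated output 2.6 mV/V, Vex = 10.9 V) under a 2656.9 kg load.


Vout = rated_output * Vex * (load / capacity).
Vout = 2.6 * 10.9 * (2656.9 / 5000)
Vout = 2.6 * 10.9 * 0.53138
Vout = 15.059 mV

15.059 mV


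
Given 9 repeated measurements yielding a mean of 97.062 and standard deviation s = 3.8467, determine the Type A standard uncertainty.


The standard uncertainty for Type A evaluation is u = s / sqrt(n).
u = 3.8467 / sqrt(9)
u = 3.8467 / 3.0
u = 1.2822

1.2822


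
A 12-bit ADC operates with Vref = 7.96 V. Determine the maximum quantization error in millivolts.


The maximum quantization error is +/- LSB/2.
LSB = Vref / 2^n = 7.96 / 4096 = 0.00194336 V
Max error = LSB / 2 = 0.00194336 / 2 = 0.00097168 V
Max error = 0.9717 mV

0.9717 mV


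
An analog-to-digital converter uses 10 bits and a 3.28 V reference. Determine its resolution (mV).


The resolution (LSB) of an ADC is Vref / 2^n.
LSB = 3.28 / 2^10
LSB = 3.28 / 1024
LSB = 0.00320312 V = 3.203125 mV

3.203125 mV


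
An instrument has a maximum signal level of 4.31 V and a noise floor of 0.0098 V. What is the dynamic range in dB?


Dynamic range = 20 * log10(Vmax / Vnoise).
DR = 20 * log10(4.31 / 0.0098)
DR = 20 * log10(439.8)
DR = 52.87 dB

52.87 dB


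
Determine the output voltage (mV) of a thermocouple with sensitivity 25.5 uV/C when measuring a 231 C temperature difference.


The thermocouple output V = sensitivity * dT.
V = 25.5 uV/C * 231 C
V = 5890.5 uV
V = 5.891 mV

5.891 mV


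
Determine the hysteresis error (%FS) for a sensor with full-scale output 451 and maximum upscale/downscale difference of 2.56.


Hysteresis = (max difference / full scale) * 100%.
H = (2.56 / 451) * 100
H = 0.568 %FS

0.568 %FS


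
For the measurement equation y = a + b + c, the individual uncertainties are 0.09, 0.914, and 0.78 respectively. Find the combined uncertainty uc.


For a sum of independent quantities, uc = sqrt(u1^2 + u2^2 + u3^2).
uc = sqrt(0.09^2 + 0.914^2 + 0.78^2)
uc = sqrt(0.0081 + 0.835396 + 0.6084)
uc = 1.2049

1.2049


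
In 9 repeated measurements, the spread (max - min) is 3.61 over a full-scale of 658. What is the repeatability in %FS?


Repeatability = (spread / full scale) * 100%.
R = (3.61 / 658) * 100
R = 0.549 %FS

0.549 %FS


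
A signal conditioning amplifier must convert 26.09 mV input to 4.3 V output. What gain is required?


Gain = Vout / Vin (converting to same units).
G = 4.3 V / 26.09 mV
G = 4300.0 mV / 26.09 mV
G = 164.81

164.81


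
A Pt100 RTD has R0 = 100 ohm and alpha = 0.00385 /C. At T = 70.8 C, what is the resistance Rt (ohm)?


The RTD equation: Rt = R0 * (1 + alpha * T).
Rt = 100 * (1 + 0.00385 * 70.8)
Rt = 100 * (1 + 0.27258)
Rt = 100 * 1.27258
Rt = 127.258 ohm

127.258 ohm


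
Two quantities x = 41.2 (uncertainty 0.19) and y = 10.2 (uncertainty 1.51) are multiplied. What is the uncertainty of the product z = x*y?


For a product z = x*y, the relative uncertainty is:
uz/z = sqrt((ux/x)^2 + (uy/y)^2)
Relative uncertainties: ux/x = 0.19/41.2 = 0.004612
uy/y = 1.51/10.2 = 0.148039
z = 41.2 * 10.2 = 420.2
uz = 420.2 * sqrt(0.004612^2 + 0.148039^2) = 62.242

62.242


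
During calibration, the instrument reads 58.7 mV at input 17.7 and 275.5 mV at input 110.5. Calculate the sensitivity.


Sensitivity = (y2 - y1) / (x2 - x1).
S = (275.5 - 58.7) / (110.5 - 17.7)
S = 216.8 / 92.8
S = 2.3362 mV/unit

2.3362 mV/unit


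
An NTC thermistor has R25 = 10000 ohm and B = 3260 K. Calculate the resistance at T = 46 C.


NTC thermistor equation: Rt = R25 * exp(B * (1/T - 1/T25)).
T in Kelvin: 319.15 K, T25 = 298.15 K
1/T - 1/T25 = 1/319.15 - 1/298.15 = -0.00022069
B * (1/T - 1/T25) = 3260 * -0.00022069 = -0.7195
Rt = 10000 * exp(-0.7195) = 4870.1 ohm

4870.1 ohm


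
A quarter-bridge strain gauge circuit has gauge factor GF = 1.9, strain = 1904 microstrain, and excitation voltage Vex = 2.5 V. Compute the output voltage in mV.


Quarter bridge output: Vout = (GF * epsilon * Vex) / 4.
Vout = (1.9 * 1904e-6 * 2.5) / 4
Vout = 0.009044 / 4 V
Vout = 0.002261 V = 2.261 mV

2.261 mV


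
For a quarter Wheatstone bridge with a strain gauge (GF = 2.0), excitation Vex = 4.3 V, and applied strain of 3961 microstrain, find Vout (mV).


Quarter bridge output: Vout = (GF * epsilon * Vex) / 4.
Vout = (2.0 * 3961e-6 * 4.3) / 4
Vout = 0.0340646 / 4 V
Vout = 0.00851615 V = 8.5161 mV

8.5161 mV


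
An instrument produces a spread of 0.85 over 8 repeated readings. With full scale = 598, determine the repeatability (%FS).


Repeatability = (spread / full scale) * 100%.
R = (0.85 / 598) * 100
R = 0.142 %FS

0.142 %FS


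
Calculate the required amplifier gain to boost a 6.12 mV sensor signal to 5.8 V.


Gain = Vout / Vin (converting to same units).
G = 5.8 V / 6.12 mV
G = 5800.0 mV / 6.12 mV
G = 947.71

947.71


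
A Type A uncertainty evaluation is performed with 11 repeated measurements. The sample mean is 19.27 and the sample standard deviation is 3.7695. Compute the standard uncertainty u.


The standard uncertainty for Type A evaluation is u = s / sqrt(n).
u = 3.7695 / sqrt(11)
u = 3.7695 / 3.3166
u = 1.1365

1.1365


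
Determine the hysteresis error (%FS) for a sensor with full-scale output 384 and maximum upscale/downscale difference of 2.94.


Hysteresis = (max difference / full scale) * 100%.
H = (2.94 / 384) * 100
H = 0.766 %FS

0.766 %FS


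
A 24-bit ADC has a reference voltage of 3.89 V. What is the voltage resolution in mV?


The resolution (LSB) of an ADC is Vref / 2^n.
LSB = 3.89 / 2^24
LSB = 3.89 / 16777216
LSB = 2.3e-07 V = 0.00023186 mV

0.00023186 mV


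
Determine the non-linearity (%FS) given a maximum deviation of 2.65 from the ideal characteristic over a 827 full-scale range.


Linearity error = (max deviation / full scale) * 100%.
Linearity = (2.65 / 827) * 100
Linearity = 0.32 %FS

0.32 %FS


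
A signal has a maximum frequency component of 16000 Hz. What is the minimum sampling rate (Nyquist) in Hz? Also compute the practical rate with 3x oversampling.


By Nyquist theorem, fs_min = 2 * fmax.
fs_min = 2 * 16000 = 32000 Hz
Practical rate = 3 * fs_min = 3 * 32000 = 96000 Hz

fs_min = 32000 Hz, fs_practical = 96000 Hz


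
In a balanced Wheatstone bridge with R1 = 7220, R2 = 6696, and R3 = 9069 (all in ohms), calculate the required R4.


At balance: R1*R4 = R2*R3, so R4 = R2*R3/R1.
R4 = 6696 * 9069 / 7220
R4 = 60726024 / 7220
R4 = 8410.81 ohm

8410.81 ohm


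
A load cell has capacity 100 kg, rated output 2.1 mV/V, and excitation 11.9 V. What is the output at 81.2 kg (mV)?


Vout = rated_output * Vex * (load / capacity).
Vout = 2.1 * 11.9 * (81.2 / 100)
Vout = 2.1 * 11.9 * 0.812
Vout = 20.292 mV

20.292 mV


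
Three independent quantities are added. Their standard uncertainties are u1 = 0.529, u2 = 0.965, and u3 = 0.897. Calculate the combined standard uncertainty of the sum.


For a sum of independent quantities, uc = sqrt(u1^2 + u2^2 + u3^2).
uc = sqrt(0.529^2 + 0.965^2 + 0.897^2)
uc = sqrt(0.279841 + 0.931225 + 0.804609)
uc = 1.4197

1.4197


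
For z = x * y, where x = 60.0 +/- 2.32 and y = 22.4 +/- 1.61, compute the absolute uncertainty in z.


For a product z = x*y, the relative uncertainty is:
uz/z = sqrt((ux/x)^2 + (uy/y)^2)
Relative uncertainties: ux/x = 2.32/60.0 = 0.038667
uy/y = 1.61/22.4 = 0.071875
z = 60.0 * 22.4 = 1344.0
uz = 1344.0 * sqrt(0.038667^2 + 0.071875^2) = 109.692

109.692


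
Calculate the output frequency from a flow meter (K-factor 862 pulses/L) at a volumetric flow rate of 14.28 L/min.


Frequency = K * Q / 60 (converting L/min to L/s).
f = 862 * 14.28 / 60
f = 12309.36 / 60
f = 205.16 Hz

205.16 Hz


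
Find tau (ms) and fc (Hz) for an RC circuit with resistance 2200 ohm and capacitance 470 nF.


Time constant: tau = R * C.
tau = 2200 * 4.70e-07 = 0.001034 s
tau = 1.034 ms
Cutoff frequency: fc = 1 / (2*pi*R*C).
fc = 1 / (2*pi*0.001034) = 153.92 Hz

tau = 1.034 ms, fc = 153.92 Hz


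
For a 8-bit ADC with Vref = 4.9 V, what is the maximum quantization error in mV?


The maximum quantization error is +/- LSB/2.
LSB = Vref / 2^n = 4.9 / 256 = 0.01914063 V
Max error = LSB / 2 = 0.01914063 / 2 = 0.00957031 V
Max error = 9.5703 mV

9.5703 mV


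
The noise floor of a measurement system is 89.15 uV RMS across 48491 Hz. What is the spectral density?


Noise spectral density = Vrms / sqrt(BW).
NSD = 89.15 / sqrt(48491)
NSD = 89.15 / 220.2067
NSD = 0.4048 uV/sqrt(Hz)

0.4048 uV/sqrt(Hz)


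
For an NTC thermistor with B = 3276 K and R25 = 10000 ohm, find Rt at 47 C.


NTC thermistor equation: Rt = R25 * exp(B * (1/T - 1/T25)).
T in Kelvin: 320.15 K, T25 = 298.15 K
1/T - 1/T25 = 1/320.15 - 1/298.15 = -0.00023048
B * (1/T - 1/T25) = 3276 * -0.00023048 = -0.7551
Rt = 10000 * exp(-0.7551) = 4699.9 ohm

4699.9 ohm


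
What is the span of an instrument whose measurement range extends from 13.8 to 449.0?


Span = upper range - lower range.
Span = 449.0 - (13.8)
Span = 435.2

435.2


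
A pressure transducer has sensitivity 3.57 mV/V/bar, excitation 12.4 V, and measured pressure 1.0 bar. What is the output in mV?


Output = sensitivity * Vex * P.
Vout = 3.57 * 12.4 * 1.0
Vout = 44.268 * 1.0
Vout = 44.27 mV

44.27 mV


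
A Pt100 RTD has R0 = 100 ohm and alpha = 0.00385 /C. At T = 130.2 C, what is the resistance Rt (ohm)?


The RTD equation: Rt = R0 * (1 + alpha * T).
Rt = 100 * (1 + 0.00385 * 130.2)
Rt = 100 * (1 + 0.50127)
Rt = 100 * 1.50127
Rt = 150.127 ohm

150.127 ohm


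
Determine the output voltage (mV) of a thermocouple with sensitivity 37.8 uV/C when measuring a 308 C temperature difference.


The thermocouple output V = sensitivity * dT.
V = 37.8 uV/C * 308 C
V = 11642.4 uV
V = 11.642 mV

11.642 mV


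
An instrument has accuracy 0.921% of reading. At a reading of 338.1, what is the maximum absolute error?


Absolute error = (accuracy% / 100) * reading.
Error = (0.921 / 100) * 338.1
Error = 0.00921 * 338.1
Error = 3.1139

3.1139


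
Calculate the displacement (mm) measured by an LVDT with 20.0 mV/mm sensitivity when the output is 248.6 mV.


Displacement = Vout / sensitivity.
d = 248.6 / 20.0
d = 12.43 mm

12.43 mm


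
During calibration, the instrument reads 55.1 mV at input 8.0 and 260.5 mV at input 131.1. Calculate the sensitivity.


Sensitivity = (y2 - y1) / (x2 - x1).
S = (260.5 - 55.1) / (131.1 - 8.0)
S = 205.4 / 123.1
S = 1.6686 mV/unit

1.6686 mV/unit


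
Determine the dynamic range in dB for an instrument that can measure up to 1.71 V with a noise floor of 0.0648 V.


Dynamic range = 20 * log10(Vmax / Vnoise).
DR = 20 * log10(1.71 / 0.0648)
DR = 20 * log10(26.39)
DR = 28.43 dB

28.43 dB


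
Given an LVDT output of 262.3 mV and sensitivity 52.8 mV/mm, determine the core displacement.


Displacement = Vout / sensitivity.
d = 262.3 / 52.8
d = 4.968 mm

4.968 mm


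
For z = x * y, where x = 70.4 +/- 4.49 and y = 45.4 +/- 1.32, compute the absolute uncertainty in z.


For a product z = x*y, the relative uncertainty is:
uz/z = sqrt((ux/x)^2 + (uy/y)^2)
Relative uncertainties: ux/x = 4.49/70.4 = 0.063778
uy/y = 1.32/45.4 = 0.029075
z = 70.4 * 45.4 = 3196.2
uz = 3196.2 * sqrt(0.063778^2 + 0.029075^2) = 224.029

224.029


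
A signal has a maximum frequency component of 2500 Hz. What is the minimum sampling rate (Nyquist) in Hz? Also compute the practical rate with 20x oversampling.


By Nyquist theorem, fs_min = 2 * fmax.
fs_min = 2 * 2500 = 5000 Hz
Practical rate = 20 * fs_min = 20 * 5000 = 100000 Hz

fs_min = 5000 Hz, fs_practical = 100000 Hz


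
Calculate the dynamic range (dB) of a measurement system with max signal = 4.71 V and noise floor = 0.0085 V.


Dynamic range = 20 * log10(Vmax / Vnoise).
DR = 20 * log10(4.71 / 0.0085)
DR = 20 * log10(554.12)
DR = 54.87 dB

54.87 dB


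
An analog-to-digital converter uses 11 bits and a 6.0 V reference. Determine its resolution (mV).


The resolution (LSB) of an ADC is Vref / 2^n.
LSB = 6.0 / 2^11
LSB = 6.0 / 2048
LSB = 0.00292969 V = 2.9296875 mV

2.9296875 mV


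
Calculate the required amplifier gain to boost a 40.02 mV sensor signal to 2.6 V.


Gain = Vout / Vin (converting to same units).
G = 2.6 V / 40.02 mV
G = 2600.0 mV / 40.02 mV
G = 64.97

64.97


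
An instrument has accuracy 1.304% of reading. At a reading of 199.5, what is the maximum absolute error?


Absolute error = (accuracy% / 100) * reading.
Error = (1.304 / 100) * 199.5
Error = 0.01304 * 199.5
Error = 2.6015

2.6015


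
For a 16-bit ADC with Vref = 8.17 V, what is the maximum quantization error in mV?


The maximum quantization error is +/- LSB/2.
LSB = Vref / 2^n = 8.17 / 65536 = 0.00012466 V
Max error = LSB / 2 = 0.00012466 / 2 = 6.233e-05 V
Max error = 0.0623 mV

0.0623 mV


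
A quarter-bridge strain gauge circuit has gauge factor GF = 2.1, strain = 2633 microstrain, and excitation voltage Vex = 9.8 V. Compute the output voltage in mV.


Quarter bridge output: Vout = (GF * epsilon * Vex) / 4.
Vout = (2.1 * 2633e-6 * 9.8) / 4
Vout = 0.05418714 / 4 V
Vout = 0.01354679 V = 13.5468 mV

13.5468 mV


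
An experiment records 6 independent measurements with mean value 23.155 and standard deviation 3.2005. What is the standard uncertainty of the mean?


The standard uncertainty for Type A evaluation is u = s / sqrt(n).
u = 3.2005 / sqrt(6)
u = 3.2005 / 2.4495
u = 1.3066

1.3066


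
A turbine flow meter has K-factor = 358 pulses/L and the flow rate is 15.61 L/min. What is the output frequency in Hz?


Frequency = K * Q / 60 (converting L/min to L/s).
f = 358 * 15.61 / 60
f = 5588.38 / 60
f = 93.14 Hz

93.14 Hz


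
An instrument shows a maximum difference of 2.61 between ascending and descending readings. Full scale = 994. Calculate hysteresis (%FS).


Hysteresis = (max difference / full scale) * 100%.
H = (2.61 / 994) * 100
H = 0.263 %FS

0.263 %FS


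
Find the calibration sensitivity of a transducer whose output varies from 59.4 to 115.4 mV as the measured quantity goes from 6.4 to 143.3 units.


Sensitivity = (y2 - y1) / (x2 - x1).
S = (115.4 - 59.4) / (143.3 - 6.4)
S = 56.0 / 136.9
S = 0.4091 mV/unit

0.4091 mV/unit


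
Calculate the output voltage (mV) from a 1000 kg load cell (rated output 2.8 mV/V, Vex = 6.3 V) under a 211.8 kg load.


Vout = rated_output * Vex * (load / capacity).
Vout = 2.8 * 6.3 * (211.8 / 1000)
Vout = 2.8 * 6.3 * 0.2118
Vout = 3.736 mV

3.736 mV


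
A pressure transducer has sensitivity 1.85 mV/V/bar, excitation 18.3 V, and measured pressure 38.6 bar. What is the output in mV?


Output = sensitivity * Vex * P.
Vout = 1.85 * 18.3 * 38.6
Vout = 33.855 * 38.6
Vout = 1306.8 mV

1306.8 mV


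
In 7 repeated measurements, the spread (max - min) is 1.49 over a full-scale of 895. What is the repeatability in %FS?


Repeatability = (spread / full scale) * 100%.
R = (1.49 / 895) * 100
R = 0.166 %FS

0.166 %FS


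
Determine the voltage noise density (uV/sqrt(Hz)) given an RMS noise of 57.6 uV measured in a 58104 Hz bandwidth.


Noise spectral density = Vrms / sqrt(BW).
NSD = 57.6 / sqrt(58104)
NSD = 57.6 / 241.0477
NSD = 0.239 uV/sqrt(Hz)

0.239 uV/sqrt(Hz)


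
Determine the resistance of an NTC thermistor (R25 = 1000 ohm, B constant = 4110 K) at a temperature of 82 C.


NTC thermistor equation: Rt = R25 * exp(B * (1/T - 1/T25)).
T in Kelvin: 355.15 K, T25 = 298.15 K
1/T - 1/T25 = 1/355.15 - 1/298.15 = -0.0005383
B * (1/T - 1/T25) = 4110 * -0.0005383 = -2.2124
Rt = 1000 * exp(-2.2124) = 109.4 ohm

109.4 ohm


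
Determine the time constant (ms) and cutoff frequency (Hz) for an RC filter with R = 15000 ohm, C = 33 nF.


Time constant: tau = R * C.
tau = 15000 * 3.30e-08 = 0.000495 s
tau = 0.495 ms
Cutoff frequency: fc = 1 / (2*pi*R*C).
fc = 1 / (2*pi*0.000495) = 321.53 Hz

tau = 0.495 ms, fc = 321.53 Hz


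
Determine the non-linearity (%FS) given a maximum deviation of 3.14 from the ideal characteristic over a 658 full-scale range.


Linearity error = (max deviation / full scale) * 100%.
Linearity = (3.14 / 658) * 100
Linearity = 0.477 %FS

0.477 %FS


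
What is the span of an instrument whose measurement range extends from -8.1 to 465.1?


Span = upper range - lower range.
Span = 465.1 - (-8.1)
Span = 473.2

473.2


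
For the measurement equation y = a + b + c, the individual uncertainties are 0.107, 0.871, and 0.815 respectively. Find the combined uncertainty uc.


For a sum of independent quantities, uc = sqrt(u1^2 + u2^2 + u3^2).
uc = sqrt(0.107^2 + 0.871^2 + 0.815^2)
uc = sqrt(0.011449 + 0.758641 + 0.664225)
uc = 1.1976

1.1976


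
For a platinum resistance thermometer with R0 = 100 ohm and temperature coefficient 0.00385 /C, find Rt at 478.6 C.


The RTD equation: Rt = R0 * (1 + alpha * T).
Rt = 100 * (1 + 0.00385 * 478.6)
Rt = 100 * (1 + 1.84261)
Rt = 100 * 2.84261
Rt = 284.261 ohm

284.261 ohm


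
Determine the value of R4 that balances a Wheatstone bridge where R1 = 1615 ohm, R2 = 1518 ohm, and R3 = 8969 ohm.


At balance: R1*R4 = R2*R3, so R4 = R2*R3/R1.
R4 = 1518 * 8969 / 1615
R4 = 13614942 / 1615
R4 = 8430.3 ohm

8430.3 ohm


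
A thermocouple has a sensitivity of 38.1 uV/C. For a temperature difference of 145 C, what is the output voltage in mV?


The thermocouple output V = sensitivity * dT.
V = 38.1 uV/C * 145 C
V = 5524.5 uV
V = 5.524 mV

5.524 mV


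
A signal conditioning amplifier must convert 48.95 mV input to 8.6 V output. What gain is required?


Gain = Vout / Vin (converting to same units).
G = 8.6 V / 48.95 mV
G = 8600.0 mV / 48.95 mV
G = 175.69

175.69


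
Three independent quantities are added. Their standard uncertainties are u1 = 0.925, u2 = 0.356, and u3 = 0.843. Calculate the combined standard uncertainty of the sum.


For a sum of independent quantities, uc = sqrt(u1^2 + u2^2 + u3^2).
uc = sqrt(0.925^2 + 0.356^2 + 0.843^2)
uc = sqrt(0.855625 + 0.126736 + 0.710649)
uc = 1.3012

1.3012


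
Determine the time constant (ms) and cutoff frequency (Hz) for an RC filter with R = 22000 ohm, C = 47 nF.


Time constant: tau = R * C.
tau = 22000 * 4.70e-08 = 0.001034 s
tau = 1.034 ms
Cutoff frequency: fc = 1 / (2*pi*R*C).
fc = 1 / (2*pi*0.001034) = 153.92 Hz

tau = 1.034 ms, fc = 153.92 Hz


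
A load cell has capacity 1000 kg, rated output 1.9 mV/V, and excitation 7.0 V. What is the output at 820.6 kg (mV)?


Vout = rated_output * Vex * (load / capacity).
Vout = 1.9 * 7.0 * (820.6 / 1000)
Vout = 1.9 * 7.0 * 0.8206
Vout = 10.914 mV

10.914 mV


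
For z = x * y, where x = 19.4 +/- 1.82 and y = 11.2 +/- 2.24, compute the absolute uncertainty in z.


For a product z = x*y, the relative uncertainty is:
uz/z = sqrt((ux/x)^2 + (uy/y)^2)
Relative uncertainties: ux/x = 1.82/19.4 = 0.093814
uy/y = 2.24/11.2 = 0.2
z = 19.4 * 11.2 = 217.3
uz = 217.3 * sqrt(0.093814^2 + 0.2^2) = 47.999

47.999


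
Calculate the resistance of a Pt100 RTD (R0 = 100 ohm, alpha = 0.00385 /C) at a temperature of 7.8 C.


The RTD equation: Rt = R0 * (1 + alpha * T).
Rt = 100 * (1 + 0.00385 * 7.8)
Rt = 100 * (1 + 0.03003)
Rt = 100 * 1.03003
Rt = 103.003 ohm

103.003 ohm


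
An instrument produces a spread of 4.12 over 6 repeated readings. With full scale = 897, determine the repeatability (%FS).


Repeatability = (spread / full scale) * 100%.
R = (4.12 / 897) * 100
R = 0.459 %FS

0.459 %FS


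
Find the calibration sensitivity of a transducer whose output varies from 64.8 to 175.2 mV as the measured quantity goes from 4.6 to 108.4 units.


Sensitivity = (y2 - y1) / (x2 - x1).
S = (175.2 - 64.8) / (108.4 - 4.6)
S = 110.4 / 103.8
S = 1.0636 mV/unit

1.0636 mV/unit


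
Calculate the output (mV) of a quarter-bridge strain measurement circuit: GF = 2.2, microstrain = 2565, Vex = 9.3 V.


Quarter bridge output: Vout = (GF * epsilon * Vex) / 4.
Vout = (2.2 * 2565e-6 * 9.3) / 4
Vout = 0.0524799 / 4 V
Vout = 0.01311998 V = 13.12 mV

13.12 mV


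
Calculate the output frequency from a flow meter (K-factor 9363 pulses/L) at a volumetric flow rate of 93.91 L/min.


Frequency = K * Q / 60 (converting L/min to L/s).
f = 9363 * 93.91 / 60
f = 879279.33 / 60
f = 14654.66 Hz

14654.66 Hz


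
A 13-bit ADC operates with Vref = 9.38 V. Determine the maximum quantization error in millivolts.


The maximum quantization error is +/- LSB/2.
LSB = Vref / 2^n = 9.38 / 8192 = 0.00114502 V
Max error = LSB / 2 = 0.00114502 / 2 = 0.00057251 V
Max error = 0.5725 mV

0.5725 mV


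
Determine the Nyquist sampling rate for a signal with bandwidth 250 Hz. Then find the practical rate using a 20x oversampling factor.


By Nyquist theorem, fs_min = 2 * fmax.
fs_min = 2 * 250 = 500 Hz
Practical rate = 20 * fs_min = 20 * 500 = 10000 Hz

fs_min = 500 Hz, fs_practical = 10000 Hz


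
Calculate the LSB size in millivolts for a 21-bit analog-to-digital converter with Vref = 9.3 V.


The resolution (LSB) of an ADC is Vref / 2^n.
LSB = 9.3 / 2^21
LSB = 9.3 / 2097152
LSB = 4.43e-06 V = 0.00443459 mV

0.00443459 mV


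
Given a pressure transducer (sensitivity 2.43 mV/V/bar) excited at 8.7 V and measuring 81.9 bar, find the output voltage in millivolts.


Output = sensitivity * Vex * P.
Vout = 2.43 * 8.7 * 81.9
Vout = 21.141 * 81.9
Vout = 1731.45 mV

1731.45 mV


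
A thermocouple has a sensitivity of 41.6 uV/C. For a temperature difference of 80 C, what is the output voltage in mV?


The thermocouple output V = sensitivity * dT.
V = 41.6 uV/C * 80 C
V = 3328.0 uV
V = 3.328 mV

3.328 mV


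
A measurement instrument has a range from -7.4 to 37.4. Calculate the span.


Span = upper range - lower range.
Span = 37.4 - (-7.4)
Span = 44.8

44.8


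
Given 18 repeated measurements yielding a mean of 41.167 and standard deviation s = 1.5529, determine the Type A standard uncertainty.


The standard uncertainty for Type A evaluation is u = s / sqrt(n).
u = 1.5529 / sqrt(18)
u = 1.5529 / 4.2426
u = 0.366

0.366


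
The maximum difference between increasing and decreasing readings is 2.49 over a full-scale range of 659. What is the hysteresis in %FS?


Hysteresis = (max difference / full scale) * 100%.
H = (2.49 / 659) * 100
H = 0.378 %FS

0.378 %FS


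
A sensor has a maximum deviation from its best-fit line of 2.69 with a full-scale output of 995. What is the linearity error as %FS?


Linearity error = (max deviation / full scale) * 100%.
Linearity = (2.69 / 995) * 100
Linearity = 0.27 %FS

0.27 %FS


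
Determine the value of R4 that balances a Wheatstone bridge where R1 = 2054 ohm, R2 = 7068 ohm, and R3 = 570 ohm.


At balance: R1*R4 = R2*R3, so R4 = R2*R3/R1.
R4 = 7068 * 570 / 2054
R4 = 4028760 / 2054
R4 = 1961.42 ohm

1961.42 ohm


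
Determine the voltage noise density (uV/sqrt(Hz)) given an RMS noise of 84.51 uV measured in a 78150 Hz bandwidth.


Noise spectral density = Vrms / sqrt(BW).
NSD = 84.51 / sqrt(78150)
NSD = 84.51 / 279.5532
NSD = 0.3023 uV/sqrt(Hz)

0.3023 uV/sqrt(Hz)


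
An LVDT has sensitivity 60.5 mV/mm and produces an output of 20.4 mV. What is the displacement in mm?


Displacement = Vout / sensitivity.
d = 20.4 / 60.5
d = 0.337 mm

0.337 mm


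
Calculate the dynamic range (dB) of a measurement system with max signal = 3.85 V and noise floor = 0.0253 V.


Dynamic range = 20 * log10(Vmax / Vnoise).
DR = 20 * log10(3.85 / 0.0253)
DR = 20 * log10(152.17)
DR = 43.65 dB

43.65 dB


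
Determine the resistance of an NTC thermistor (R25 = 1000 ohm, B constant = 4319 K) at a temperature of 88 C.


NTC thermistor equation: Rt = R25 * exp(B * (1/T - 1/T25)).
T in Kelvin: 361.15 K, T25 = 298.15 K
1/T - 1/T25 = 1/361.15 - 1/298.15 = -0.00058508
B * (1/T - 1/T25) = 4319 * -0.00058508 = -2.527
Rt = 1000 * exp(-2.527) = 79.9 ohm

79.9 ohm


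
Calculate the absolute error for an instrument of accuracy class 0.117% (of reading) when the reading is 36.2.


Absolute error = (accuracy% / 100) * reading.
Error = (0.117 / 100) * 36.2
Error = 0.00117 * 36.2
Error = 0.0424

0.0424


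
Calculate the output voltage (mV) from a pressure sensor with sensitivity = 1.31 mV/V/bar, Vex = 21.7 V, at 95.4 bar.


Output = sensitivity * Vex * P.
Vout = 1.31 * 21.7 * 95.4
Vout = 28.427 * 95.4
Vout = 2711.94 mV

2711.94 mV


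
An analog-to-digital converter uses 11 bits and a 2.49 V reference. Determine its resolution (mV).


The resolution (LSB) of an ADC is Vref / 2^n.
LSB = 2.49 / 2^11
LSB = 2.49 / 2048
LSB = 0.00121582 V = 1.21582031 mV

1.21582031 mV


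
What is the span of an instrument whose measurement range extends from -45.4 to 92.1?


Span = upper range - lower range.
Span = 92.1 - (-45.4)
Span = 137.5

137.5


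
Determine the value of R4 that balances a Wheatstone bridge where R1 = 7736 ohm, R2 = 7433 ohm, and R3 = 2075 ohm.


At balance: R1*R4 = R2*R3, so R4 = R2*R3/R1.
R4 = 7433 * 2075 / 7736
R4 = 15423475 / 7736
R4 = 1993.73 ohm

1993.73 ohm


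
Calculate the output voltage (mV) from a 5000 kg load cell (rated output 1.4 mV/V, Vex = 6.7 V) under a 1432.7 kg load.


Vout = rated_output * Vex * (load / capacity).
Vout = 1.4 * 6.7 * (1432.7 / 5000)
Vout = 1.4 * 6.7 * 0.28654
Vout = 2.688 mV

2.688 mV


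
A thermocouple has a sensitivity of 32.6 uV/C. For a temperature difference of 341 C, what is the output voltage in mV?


The thermocouple output V = sensitivity * dT.
V = 32.6 uV/C * 341 C
V = 11116.6 uV
V = 11.117 mV

11.117 mV


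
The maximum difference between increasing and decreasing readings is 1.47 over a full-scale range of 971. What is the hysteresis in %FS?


Hysteresis = (max difference / full scale) * 100%.
H = (1.47 / 971) * 100
H = 0.151 %FS

0.151 %FS


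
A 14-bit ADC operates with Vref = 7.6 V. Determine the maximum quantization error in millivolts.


The maximum quantization error is +/- LSB/2.
LSB = Vref / 2^n = 7.6 / 16384 = 0.00046387 V
Max error = LSB / 2 = 0.00046387 / 2 = 0.00023193 V
Max error = 0.2319 mV

0.2319 mV


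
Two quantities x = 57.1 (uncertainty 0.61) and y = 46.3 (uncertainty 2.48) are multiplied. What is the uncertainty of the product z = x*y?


For a product z = x*y, the relative uncertainty is:
uz/z = sqrt((ux/x)^2 + (uy/y)^2)
Relative uncertainties: ux/x = 0.61/57.1 = 0.010683
uy/y = 2.48/46.3 = 0.053564
z = 57.1 * 46.3 = 2643.7
uz = 2643.7 * sqrt(0.010683^2 + 0.053564^2) = 144.397

144.397


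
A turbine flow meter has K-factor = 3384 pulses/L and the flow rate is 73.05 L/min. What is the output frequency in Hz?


Frequency = K * Q / 60 (converting L/min to L/s).
f = 3384 * 73.05 / 60
f = 247201.2 / 60
f = 4120.02 Hz

4120.02 Hz


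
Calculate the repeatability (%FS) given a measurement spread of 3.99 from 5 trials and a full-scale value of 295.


Repeatability = (spread / full scale) * 100%.
R = (3.99 / 295) * 100
R = 1.353 %FS

1.353 %FS


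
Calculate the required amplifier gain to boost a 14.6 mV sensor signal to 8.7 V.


Gain = Vout / Vin (converting to same units).
G = 8.7 V / 14.6 mV
G = 8700.0 mV / 14.6 mV
G = 595.89

595.89


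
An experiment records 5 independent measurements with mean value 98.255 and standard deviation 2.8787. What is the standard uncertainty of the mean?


The standard uncertainty for Type A evaluation is u = s / sqrt(n).
u = 2.8787 / sqrt(5)
u = 2.8787 / 2.2361
u = 1.2874

1.2874


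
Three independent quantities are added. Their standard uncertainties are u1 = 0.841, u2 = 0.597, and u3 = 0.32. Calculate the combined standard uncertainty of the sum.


For a sum of independent quantities, uc = sqrt(u1^2 + u2^2 + u3^2).
uc = sqrt(0.841^2 + 0.597^2 + 0.32^2)
uc = sqrt(0.707281 + 0.356409 + 0.1024)
uc = 1.0799

1.0799


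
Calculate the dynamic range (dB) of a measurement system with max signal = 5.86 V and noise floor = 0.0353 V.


Dynamic range = 20 * log10(Vmax / Vnoise).
DR = 20 * log10(5.86 / 0.0353)
DR = 20 * log10(166.01)
DR = 44.4 dB

44.4 dB


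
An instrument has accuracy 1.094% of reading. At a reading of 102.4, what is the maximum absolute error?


Absolute error = (accuracy% / 100) * reading.
Error = (1.094 / 100) * 102.4
Error = 0.01094 * 102.4
Error = 1.1203

1.1203


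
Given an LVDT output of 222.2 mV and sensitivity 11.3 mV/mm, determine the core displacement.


Displacement = Vout / sensitivity.
d = 222.2 / 11.3
d = 19.664 mm

19.664 mm


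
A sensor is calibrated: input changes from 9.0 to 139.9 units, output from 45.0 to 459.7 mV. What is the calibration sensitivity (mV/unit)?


Sensitivity = (y2 - y1) / (x2 - x1).
S = (459.7 - 45.0) / (139.9 - 9.0)
S = 414.7 / 130.9
S = 3.1681 mV/unit

3.1681 mV/unit


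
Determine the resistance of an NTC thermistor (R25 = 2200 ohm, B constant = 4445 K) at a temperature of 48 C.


NTC thermistor equation: Rt = R25 * exp(B * (1/T - 1/T25)).
T in Kelvin: 321.15 K, T25 = 298.15 K
1/T - 1/T25 = 1/321.15 - 1/298.15 = -0.00024021
B * (1/T - 1/T25) = 4445 * -0.00024021 = -1.0677
Rt = 2200 * exp(-1.0677) = 756.3 ohm

756.3 ohm


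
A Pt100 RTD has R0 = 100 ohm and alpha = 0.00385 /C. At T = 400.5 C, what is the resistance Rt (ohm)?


The RTD equation: Rt = R0 * (1 + alpha * T).
Rt = 100 * (1 + 0.00385 * 400.5)
Rt = 100 * (1 + 1.541925)
Rt = 100 * 2.541925
Rt = 254.192 ohm

254.192 ohm


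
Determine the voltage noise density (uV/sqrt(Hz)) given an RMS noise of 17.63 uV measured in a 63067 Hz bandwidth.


Noise spectral density = Vrms / sqrt(BW).
NSD = 17.63 / sqrt(63067)
NSD = 17.63 / 251.1314
NSD = 0.0702 uV/sqrt(Hz)

0.0702 uV/sqrt(Hz)


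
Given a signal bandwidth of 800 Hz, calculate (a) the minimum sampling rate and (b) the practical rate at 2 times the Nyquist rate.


By Nyquist theorem, fs_min = 2 * fmax.
fs_min = 2 * 800 = 1600 Hz
Practical rate = 2 * fs_min = 2 * 1600 = 3200 Hz

fs_min = 1600 Hz, fs_practical = 3200 Hz


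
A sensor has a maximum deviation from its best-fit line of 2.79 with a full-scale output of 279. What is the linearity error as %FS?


Linearity error = (max deviation / full scale) * 100%.
Linearity = (2.79 / 279) * 100
Linearity = 1.0 %FS

1.0 %FS


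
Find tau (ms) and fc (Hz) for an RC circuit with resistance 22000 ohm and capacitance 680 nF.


Time constant: tau = R * C.
tau = 22000 * 6.80e-07 = 0.01496 s
tau = 14.96 ms
Cutoff frequency: fc = 1 / (2*pi*R*C).
fc = 1 / (2*pi*0.01496) = 10.64 Hz

tau = 14.96 ms, fc = 10.64 Hz


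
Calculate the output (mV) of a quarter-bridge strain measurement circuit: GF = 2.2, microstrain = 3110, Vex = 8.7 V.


Quarter bridge output: Vout = (GF * epsilon * Vex) / 4.
Vout = (2.2 * 3110e-6 * 8.7) / 4
Vout = 0.0595254 / 4 V
Vout = 0.01488135 V = 14.8813 mV

14.8813 mV


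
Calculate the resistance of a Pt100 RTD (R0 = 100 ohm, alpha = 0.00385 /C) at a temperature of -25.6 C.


The RTD equation: Rt = R0 * (1 + alpha * T).
Rt = 100 * (1 + 0.00385 * -25.6)
Rt = 100 * (1 + -0.09856)
Rt = 100 * 0.90144
Rt = 90.144 ohm

90.144 ohm


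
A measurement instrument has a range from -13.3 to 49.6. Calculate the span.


Span = upper range - lower range.
Span = 49.6 - (-13.3)
Span = 62.9

62.9


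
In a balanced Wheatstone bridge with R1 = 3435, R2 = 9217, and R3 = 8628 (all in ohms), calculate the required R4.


At balance: R1*R4 = R2*R3, so R4 = R2*R3/R1.
R4 = 9217 * 8628 / 3435
R4 = 79524276 / 3435
R4 = 23151.17 ohm

23151.17 ohm


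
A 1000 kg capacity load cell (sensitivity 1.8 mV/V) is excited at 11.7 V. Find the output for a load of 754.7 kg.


Vout = rated_output * Vex * (load / capacity).
Vout = 1.8 * 11.7 * (754.7 / 1000)
Vout = 1.8 * 11.7 * 0.7547
Vout = 15.894 mV

15.894 mV
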